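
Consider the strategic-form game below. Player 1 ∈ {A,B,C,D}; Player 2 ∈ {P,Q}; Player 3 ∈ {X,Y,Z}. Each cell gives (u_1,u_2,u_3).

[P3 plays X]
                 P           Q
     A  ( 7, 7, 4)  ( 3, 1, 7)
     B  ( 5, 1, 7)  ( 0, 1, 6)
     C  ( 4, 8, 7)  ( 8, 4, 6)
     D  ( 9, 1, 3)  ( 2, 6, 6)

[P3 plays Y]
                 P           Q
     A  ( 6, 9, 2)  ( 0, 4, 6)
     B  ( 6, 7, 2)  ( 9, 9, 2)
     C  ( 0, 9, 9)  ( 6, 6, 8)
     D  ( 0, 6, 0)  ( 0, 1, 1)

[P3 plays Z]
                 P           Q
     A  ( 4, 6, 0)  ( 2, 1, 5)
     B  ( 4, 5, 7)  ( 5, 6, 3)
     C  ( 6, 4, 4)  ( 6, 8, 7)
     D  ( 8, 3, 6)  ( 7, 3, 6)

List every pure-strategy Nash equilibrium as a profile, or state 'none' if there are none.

NE set: (D,P,Z), (D,Q,Z)

(A,P,X): not NE [P1→D gives 9>7]
(A,P,Y): not NE [P3→X gives 4>2]
(A,P,Z): not NE [P1→D gives 8>4; P3→X gives 4>0]
(A,Q,X): not NE [P1→C gives 8>3; P2→P gives 7>1]
(A,Q,Y): not NE [P1→B gives 9>0; P2→P gives 9>4; P3→X gives 7>6]
(A,Q,Z): not NE [P1→D gives 7>2; P2→P gives 6>1; P3→X gives 7>5]
(B,P,X): not NE [P1→D gives 9>5]
(B,P,Y): not NE [P2→Q gives 9>7; P3→Z gives 7>2]
(B,P,Z): not NE [P1→D gives 8>4; P2→Q gives 6>5]
(B,Q,X): not NE [P1→C gives 8>0]
(B,Q,Y): not NE [P3→X gives 6>2]
(B,Q,Z): not NE [P1→D gives 7>5; P3→X gives 6>3]
(C,P,X): not NE [P1→D gives 9>4; P3→Y gives 9>7]
(C,P,Y): not NE [P1→B gives 6>0]
(C,P,Z): not NE [P1→D gives 8>6; P2→Q gives 8>4; P3→Y gives 9>4]
(C,Q,X): not NE [P2→P gives 8>4; P3→Y gives 8>6]
(C,Q,Y): not NE [P1→B gives 9>6; P2→P gives 9>6]
(C,Q,Z): not NE [P1→D gives 7>6; P3→Y gives 8>7]
(D,P,X): not NE [P2→Q gives 6>1; P3→Z gives 6>3]
(D,P,Y): not NE [P1→B gives 6>0; P3→Z gives 6>0]
(D,P,Z): NE
(D,Q,X): not NE [P1→C gives 8>2]
(D,Q,Y): not NE [P1→B gives 9>0; P2→P gives 6>1; P3→Z gives 6>1]
(D,Q,Z): NE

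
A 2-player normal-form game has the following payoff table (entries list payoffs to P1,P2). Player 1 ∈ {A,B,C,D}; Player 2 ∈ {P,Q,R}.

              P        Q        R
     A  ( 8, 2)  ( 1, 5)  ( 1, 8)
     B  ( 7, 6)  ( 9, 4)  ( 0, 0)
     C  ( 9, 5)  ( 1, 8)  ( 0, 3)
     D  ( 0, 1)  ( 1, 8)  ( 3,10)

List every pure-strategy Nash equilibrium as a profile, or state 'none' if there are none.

Nash profiles: (D,R)

(A,P): not NE [P1→C gives 9>8; P2→R gives 8>2]
(A,Q): not NE [P1→B gives 9>1; P2→R gives 8>5]
(A,R): not NE [P1→D gives 3>1]
(B,P): not NE [P1→C gives 9>7]
(B,Q): not NE [P2→P gives 6>4]
(B,R): not NE [P1→D gives 3>0; P2→P gives 6>0]
(C,P): not NE [P2→Q gives 8>5]
(C,Q): not NE [P1→B gives 9>1]
(C,R): not NE [P1→D gives 3>0; P2→Q gives 8>3]
(D,P): not NE [P1→C gives 9>0; P2→R gives 10>1]
(D,Q): not NE [P1→B gives 9>1; P2→R gives 10>8]
(D,R): NE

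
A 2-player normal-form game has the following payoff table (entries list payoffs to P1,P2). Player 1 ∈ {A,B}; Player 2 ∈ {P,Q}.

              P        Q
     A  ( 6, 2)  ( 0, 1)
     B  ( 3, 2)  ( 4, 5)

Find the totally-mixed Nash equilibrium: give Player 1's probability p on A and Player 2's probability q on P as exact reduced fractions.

(p,q) = (3/4, 4/7)

P1 indiff ⇒ q·6+(1-q)·0 = q·3+(1-q)·4 ⇒ q(3) = (1-q)(4) ⇒ q = 4/7
P2 indiff ⇒ p·2+(1-p)·2 = p·1+(1-p)·5 ⇒ p(1) = (1-p)(3) ⇒ p = 3/4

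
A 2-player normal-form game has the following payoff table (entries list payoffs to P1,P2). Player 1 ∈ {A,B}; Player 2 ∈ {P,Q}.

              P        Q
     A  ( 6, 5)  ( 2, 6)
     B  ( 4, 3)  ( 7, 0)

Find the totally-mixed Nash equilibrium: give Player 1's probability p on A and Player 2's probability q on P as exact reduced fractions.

P1 mixes 3/4 on A; P2 mixes 5/7 on P

P1 indiff ⇒ q·6+(1-q)·2 = q·4+(1-q)·7 ⇒ q(2) = (1-q)(5) ⇒ q = 5/7
P2 indiff ⇒ p·5+(1-p)·3 = p·6+(1-p)·0 ⇒ p(-1) = (1-p)(-3) ⇒ p = 3/4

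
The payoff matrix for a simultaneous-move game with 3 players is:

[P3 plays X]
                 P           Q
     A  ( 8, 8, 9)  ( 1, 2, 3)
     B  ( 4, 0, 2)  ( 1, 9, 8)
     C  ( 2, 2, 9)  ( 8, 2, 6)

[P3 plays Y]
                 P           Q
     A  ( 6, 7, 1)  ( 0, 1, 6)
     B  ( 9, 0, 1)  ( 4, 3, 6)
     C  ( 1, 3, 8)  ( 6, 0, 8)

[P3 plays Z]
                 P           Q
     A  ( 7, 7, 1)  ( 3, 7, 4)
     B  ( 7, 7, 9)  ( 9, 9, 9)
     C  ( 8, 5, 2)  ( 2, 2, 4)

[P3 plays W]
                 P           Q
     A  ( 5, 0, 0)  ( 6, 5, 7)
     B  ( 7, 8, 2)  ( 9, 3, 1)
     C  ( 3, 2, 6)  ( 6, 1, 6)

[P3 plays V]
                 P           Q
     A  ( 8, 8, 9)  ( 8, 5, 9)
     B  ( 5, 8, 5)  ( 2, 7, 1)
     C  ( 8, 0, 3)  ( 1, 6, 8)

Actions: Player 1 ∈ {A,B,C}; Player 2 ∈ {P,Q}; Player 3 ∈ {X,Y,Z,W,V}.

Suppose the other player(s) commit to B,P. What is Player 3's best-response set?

u_3(X vs B,P) = 2
u_3(Y vs B,P) = 1
u_3(Z vs B,P) = 9
u_3(W vs B,P) = 2
u_3(V vs B,P) = 5
max payoff 9 at {Z}

BR_3 = {Z}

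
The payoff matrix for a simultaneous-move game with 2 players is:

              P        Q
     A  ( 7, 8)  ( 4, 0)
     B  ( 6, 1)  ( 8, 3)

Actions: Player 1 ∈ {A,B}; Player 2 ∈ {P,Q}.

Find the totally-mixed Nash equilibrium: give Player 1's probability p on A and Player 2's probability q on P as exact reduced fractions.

(p,q) = (1/5, 4/5)

P1 indiff ⇒ q·7+(1-q)·4 = q·6+(1-q)·8 ⇒ q(1) = (1-q)(4) ⇒ q = 4/5
P2 indiff ⇒ p·8+(1-p)·1 = p·0+(1-p)·3 ⇒ p(8) = (1-p)(2) ⇒ p = 1/5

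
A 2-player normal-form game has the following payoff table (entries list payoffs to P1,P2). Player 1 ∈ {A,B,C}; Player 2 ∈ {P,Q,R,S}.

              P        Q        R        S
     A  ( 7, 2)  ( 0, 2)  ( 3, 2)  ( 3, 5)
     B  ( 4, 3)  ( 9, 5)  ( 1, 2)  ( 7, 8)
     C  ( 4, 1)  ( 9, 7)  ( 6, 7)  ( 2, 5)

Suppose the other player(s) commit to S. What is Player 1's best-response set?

u_1(A vs S) = 3
u_1(B vs S) = 7
u_1(C vs S) = 2
max payoff 7 at {B}

argmax u_1 = {B}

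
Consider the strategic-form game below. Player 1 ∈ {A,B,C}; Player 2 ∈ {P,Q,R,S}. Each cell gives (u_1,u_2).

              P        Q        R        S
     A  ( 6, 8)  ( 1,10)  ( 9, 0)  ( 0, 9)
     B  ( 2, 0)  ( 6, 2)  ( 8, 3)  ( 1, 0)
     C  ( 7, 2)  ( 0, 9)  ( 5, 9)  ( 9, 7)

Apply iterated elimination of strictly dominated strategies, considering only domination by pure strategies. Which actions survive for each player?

Survivors P1:{A,B} P2:{Q,R}

P2 drop P (Q beats it: A:10>8 B:2>0 C:9>2)
P2 drop S (Q beats it: A:10>9 B:2>0 C:9>7)
P1 drop C (A beats it: Q:1>0 R:9>5)
P1→{A,B} P2→{Q,R}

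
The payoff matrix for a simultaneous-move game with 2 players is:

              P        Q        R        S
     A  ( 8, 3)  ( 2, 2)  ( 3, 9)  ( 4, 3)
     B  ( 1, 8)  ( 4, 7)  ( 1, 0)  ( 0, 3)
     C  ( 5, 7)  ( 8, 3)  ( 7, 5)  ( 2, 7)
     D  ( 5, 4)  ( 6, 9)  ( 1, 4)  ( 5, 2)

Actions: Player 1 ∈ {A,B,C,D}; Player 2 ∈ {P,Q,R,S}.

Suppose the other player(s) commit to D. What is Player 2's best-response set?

u_2(P vs D) = 4
u_2(Q vs D) = 9
u_2(R vs D) = 4
u_2(S vs D) = 2
max payoff 9 at {Q}

argmax u_2 = {Q}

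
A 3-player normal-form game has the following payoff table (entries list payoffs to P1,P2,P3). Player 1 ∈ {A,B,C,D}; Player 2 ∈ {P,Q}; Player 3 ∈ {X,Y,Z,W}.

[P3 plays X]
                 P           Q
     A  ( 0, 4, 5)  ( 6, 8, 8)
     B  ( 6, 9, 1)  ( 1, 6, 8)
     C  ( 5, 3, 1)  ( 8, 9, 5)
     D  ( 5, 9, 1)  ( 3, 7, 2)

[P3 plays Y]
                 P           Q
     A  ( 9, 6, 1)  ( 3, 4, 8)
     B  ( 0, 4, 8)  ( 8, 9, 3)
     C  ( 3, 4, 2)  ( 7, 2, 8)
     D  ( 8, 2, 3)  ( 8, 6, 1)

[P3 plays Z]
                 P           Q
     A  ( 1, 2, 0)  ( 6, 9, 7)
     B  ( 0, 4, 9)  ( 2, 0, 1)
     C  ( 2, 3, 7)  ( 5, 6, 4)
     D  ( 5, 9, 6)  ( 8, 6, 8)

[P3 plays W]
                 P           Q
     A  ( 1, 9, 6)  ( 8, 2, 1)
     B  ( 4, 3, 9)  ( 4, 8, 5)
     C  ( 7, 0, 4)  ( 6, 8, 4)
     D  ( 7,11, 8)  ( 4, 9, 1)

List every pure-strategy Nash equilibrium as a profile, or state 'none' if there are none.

(A,P,X): not NE [P1→B gives 6>0; P2→Q gives 8>4; P3→W gives 6>5]
(A,P,Y): not NE [P3→W gives 6>1]
(A,P,Z): not NE [P1→D gives 5>1; P2→Q gives 9>2; P3→W gives 6>0]
(A,P,W): not NE [P1→D gives 7>1]
(A,Q,X): not NE [P1→C gives 8>6]
(A,Q,Y): not NE [P1→D gives 8>3; P2→P gives 6>4]
(A,Q,Z): not NE [P1→D gives 8>6; P3→Y gives 8>7]
(A,Q,W): not NE [P2→P gives 9>2; P3→Y gives 8>1]
(B,P,X): not NE [P3→W gives 9>1]
(B,P,Y): not NE [P1→A gives 9>0; P2→Q gives 9>4; P3→W gives 9>8]
(B,P,Z): not NE [P1→D gives 5>0]
(B,P,W): not NE [P1→D gives 7>4; P2→Q gives 8>3]
(B,Q,X): not NE [P1→C gives 8>1; P2→P gives 9>6]
(B,Q,Y): not NE [P3→X gives 8>3]
(B,Q,Z): not NE [P1→D gives 8>2; P2→P gives 4>0; P3→X gives 8>1]
(B,Q,W): not NE [P1→A gives 8>4; P3→X gives 8>5]
(C,P,X): not NE [P1→B gives 6>5; P2→Q gives 9>3; P3→Z gives 7>1]
(C,P,Y): not NE [P1→A gives 9>3; P3→Z gives 7>2]
(C,P,Z): not NE [P1→D gives 5>2; P2→Q gives 6>3]
(C,P,W): not NE [P2→Q gives 8>0; P3→Z gives 7>4]
(C,Q,X): not NE [P3→Y gives 8>5]
(C,Q,Y): not NE [P1→D gives 8>7; P2→P gives 4>2]
(C,Q,Z): not NE [P1→D gives 8>5; P3→Y gives 8>4]
(C,Q,W): not NE [P1→A gives 8>6; P3→Y gives 8>4]
(D,P,X): not NE [P1→B gives 6>5; P3→W gives 8>1]
(D,P,Y): not NE [P1→A gives 9>8; P2→Q gives 6>2; P3→W gives 8>3]
(D,P,Z): not NE [P3→W gives 8>6]
(D,P,W): NE
(D,Q,X): not NE [P1→C gives 8>3; P2→P gives 9>7; P3→Z gives 8>2]
(D,Q,Y): not NE [P3→Z gives 8>1]
(D,Q,Z): not NE [P2→P gives 9>6]
(D,Q,W): not NE [P1→A gives 8>4; P2→P gives 11>9; P3→Z gives 8>1]

Nash profiles: (D,P,W)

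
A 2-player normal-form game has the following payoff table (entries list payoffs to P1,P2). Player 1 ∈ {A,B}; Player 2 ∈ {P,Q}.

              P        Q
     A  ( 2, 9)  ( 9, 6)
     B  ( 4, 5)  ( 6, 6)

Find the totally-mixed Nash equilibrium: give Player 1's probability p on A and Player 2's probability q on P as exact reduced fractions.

(p,q) = (1/4, 3/5)

P1 indiff ⇒ q·2+(1-q)·9 = q·4+(1-q)·6 ⇒ q(-2) = (1-q)(-3) ⇒ q = 3/5
P2 indiff ⇒ p·9+(1-p)·5 = p·6+(1-p)·6 ⇒ p(3) = (1-p)(1) ⇒ p = 1/4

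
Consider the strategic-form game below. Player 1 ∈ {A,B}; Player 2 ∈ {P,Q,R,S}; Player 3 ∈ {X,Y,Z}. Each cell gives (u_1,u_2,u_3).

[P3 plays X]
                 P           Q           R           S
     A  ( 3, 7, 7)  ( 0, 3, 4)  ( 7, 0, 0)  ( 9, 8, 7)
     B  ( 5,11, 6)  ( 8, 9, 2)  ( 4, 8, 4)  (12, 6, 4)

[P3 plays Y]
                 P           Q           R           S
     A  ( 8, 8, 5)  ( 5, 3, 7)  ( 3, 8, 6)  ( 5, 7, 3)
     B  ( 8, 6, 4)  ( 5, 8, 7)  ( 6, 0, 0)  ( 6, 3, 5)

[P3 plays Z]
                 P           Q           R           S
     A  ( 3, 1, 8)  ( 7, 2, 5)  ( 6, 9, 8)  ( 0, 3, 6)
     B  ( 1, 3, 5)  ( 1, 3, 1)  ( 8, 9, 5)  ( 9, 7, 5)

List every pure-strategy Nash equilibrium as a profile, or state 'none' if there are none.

(A,P,X): not NE [P1→B gives 5>3; P2→S gives 8>7; P3→Z gives 8>7]
(A,P,Y): not NE [P3→Z gives 8>5]
(A,P,Z): not NE [P2→R gives 9>1]
(A,Q,X): not NE [P1→B gives 8>0; P2→S gives 8>3; P3→Y gives 7>4]
(A,Q,Y): not NE [P2→R gives 8>3]
(A,Q,Z): not NE [P2→R gives 9>2; P3→Y gives 7>5]
(A,R,X): not NE [P2→S gives 8>0; P3→Z gives 8>0]
(A,R,Y): not NE [P1→B gives 6>3; P3→Z gives 8>6]
(A,R,Z): not NE [P1→B gives 8>6]
(A,S,X): not NE [P1→B gives 12>9]
(A,S,Y): not NE [P1→B gives 6>5; P2→R gives 8>7; P3→X gives 7>3]
(A,S,Z): not NE [P1→B gives 9>0; P2→R gives 9>3; P3→X gives 7>6]
(B,P,X): NE
(B,P,Y): not NE [P2→Q gives 8>6; P3→X gives 6>4]
(B,P,Z): not NE [P1→A gives 3>1; P2→R gives 9>3; P3→X gives 6>5]
(B,Q,X): not NE [P2→P gives 11>9; P3→Y gives 7>2]
(B,Q,Y): NE
(B,Q,Z): not NE [P1→A gives 7>1; P2→R gives 9>3; P3→Y gives 7>1]
(B,R,X): not NE [P1→A gives 7>4; P2→P gives 11>8; P3→Z gives 5>4]
(B,R,Y): not NE [P2→Q gives 8>0; P3→Z gives 5>0]
(B,R,Z): NE
(B,S,X): not NE [P2→P gives 11>6; P3→Z gives 5>4]
(B,S,Y): not NE [P2→Q gives 8>3]
(B,S,Z): not NE [P2→R gives 9>7]

NE set: (B,P,X), (B,Q,Y), (B,R,Z)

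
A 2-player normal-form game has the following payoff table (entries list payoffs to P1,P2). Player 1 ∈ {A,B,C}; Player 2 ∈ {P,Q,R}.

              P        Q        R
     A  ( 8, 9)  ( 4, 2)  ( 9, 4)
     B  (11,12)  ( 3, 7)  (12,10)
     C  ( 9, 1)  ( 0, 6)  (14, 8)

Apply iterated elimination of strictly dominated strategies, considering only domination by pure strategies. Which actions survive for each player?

P2 drop Q (R beats it: A:4>2 B:10>7 C:8>6)
P1 drop A (B beats it: P:11>8 R:12>9)
P1→{B,C} P2→{P,R}

IESDS → P1:{B,C} P2:{P,R}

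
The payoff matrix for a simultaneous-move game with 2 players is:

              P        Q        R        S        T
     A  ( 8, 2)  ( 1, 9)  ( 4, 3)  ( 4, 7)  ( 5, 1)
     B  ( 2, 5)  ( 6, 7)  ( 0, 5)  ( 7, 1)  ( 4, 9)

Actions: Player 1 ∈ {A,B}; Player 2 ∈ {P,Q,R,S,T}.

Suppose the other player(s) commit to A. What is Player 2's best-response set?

argmax u_2 = {Q}

u_2(P vs A) = 2
u_2(Q vs A) = 9
u_2(R vs A) = 3
u_2(S vs A) = 7
u_2(T vs A) = 1
max payoff 9 at {Q}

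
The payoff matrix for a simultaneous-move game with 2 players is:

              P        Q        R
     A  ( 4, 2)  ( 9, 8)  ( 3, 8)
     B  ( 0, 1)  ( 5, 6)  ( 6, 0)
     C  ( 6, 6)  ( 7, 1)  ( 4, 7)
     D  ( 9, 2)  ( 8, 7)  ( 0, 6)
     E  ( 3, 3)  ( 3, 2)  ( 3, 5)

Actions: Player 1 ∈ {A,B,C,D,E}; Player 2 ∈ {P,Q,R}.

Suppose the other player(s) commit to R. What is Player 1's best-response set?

BR_1 = {B}

u_1(A vs R) = 3
u_1(B vs R) = 6
u_1(C vs R) = 4
u_1(D vs R) = 0
u_1(E vs R) = 3
max payoff 6 at {B}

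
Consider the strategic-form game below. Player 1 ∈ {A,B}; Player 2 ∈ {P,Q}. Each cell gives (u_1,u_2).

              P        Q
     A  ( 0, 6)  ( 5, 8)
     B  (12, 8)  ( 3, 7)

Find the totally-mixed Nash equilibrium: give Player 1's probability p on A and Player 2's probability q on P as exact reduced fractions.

P1 indiff ⇒ q·0+(1-q)·5 = q·12+(1-q)·3 ⇒ q(-12) = (1-q)(-2) ⇒ q = 1/7
P2 indiff ⇒ p·6+(1-p)·8 = p·8+(1-p)·7 ⇒ p(-2) = (1-p)(-1) ⇒ p = 1/3

P1 mixes 1/3 on A; P2 mixes 1/7 on P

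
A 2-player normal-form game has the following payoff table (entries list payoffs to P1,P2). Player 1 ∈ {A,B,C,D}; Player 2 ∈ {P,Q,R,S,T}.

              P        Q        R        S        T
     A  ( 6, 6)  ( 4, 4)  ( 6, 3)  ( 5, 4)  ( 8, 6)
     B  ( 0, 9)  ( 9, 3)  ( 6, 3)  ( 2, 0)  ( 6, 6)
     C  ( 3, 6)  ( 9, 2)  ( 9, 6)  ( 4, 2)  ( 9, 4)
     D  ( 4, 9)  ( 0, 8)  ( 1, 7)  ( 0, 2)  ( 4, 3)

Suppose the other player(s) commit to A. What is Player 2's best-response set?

u_2(P vs A) = 6
u_2(Q vs A) = 4
u_2(R vs A) = 3
u_2(S vs A) = 4
u_2(T vs A) = 6
max payoff 6 at {P,T}

BR_2 = {P,T}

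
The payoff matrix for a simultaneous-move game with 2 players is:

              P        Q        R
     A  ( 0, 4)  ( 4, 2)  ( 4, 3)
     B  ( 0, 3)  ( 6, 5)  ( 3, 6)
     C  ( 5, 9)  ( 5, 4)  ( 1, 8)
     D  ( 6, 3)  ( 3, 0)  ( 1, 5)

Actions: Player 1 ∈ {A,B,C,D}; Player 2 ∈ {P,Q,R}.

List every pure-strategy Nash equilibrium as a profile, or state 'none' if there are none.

(A,P): not NE [P1→D gives 6>0]
(A,Q): not NE [P1→B gives 6>4; P2→P gives 4>2]
(A,R): not NE [P2→P gives 4>3]
(B,P): not NE [P1→D gives 6>0; P2→R gives 6>3]
(B,Q): not NE [P2→R gives 6>5]
(B,R): not NE [P1→A gives 4>3]
(C,P): not NE [P1→D gives 6>5]
(C,Q): not NE [P1→B gives 6>5; P2→P gives 9>4]
(C,R): not NE [P1→A gives 4>1; P2→P gives 9>8]
(D,P): not NE [P2→R gives 5>3]
(D,Q): not NE [P1→B gives 6>3; P2→R gives 5>0]
(D,R): not NE [P1→A gives 4>1]

PSNE: ∅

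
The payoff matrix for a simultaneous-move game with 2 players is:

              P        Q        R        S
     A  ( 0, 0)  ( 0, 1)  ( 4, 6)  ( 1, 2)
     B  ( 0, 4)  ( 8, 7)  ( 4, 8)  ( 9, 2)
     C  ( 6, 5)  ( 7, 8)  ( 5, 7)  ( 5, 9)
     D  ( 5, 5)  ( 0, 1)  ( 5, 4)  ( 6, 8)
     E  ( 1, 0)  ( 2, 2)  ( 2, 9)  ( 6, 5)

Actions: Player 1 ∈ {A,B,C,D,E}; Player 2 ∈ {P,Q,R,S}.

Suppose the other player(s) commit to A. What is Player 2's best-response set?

u_2(P vs A) = 0
u_2(Q vs A) = 1
u_2(R vs A) = 6
u_2(S vs A) = 2
max payoff 6 at {R}

BR_2 = {R}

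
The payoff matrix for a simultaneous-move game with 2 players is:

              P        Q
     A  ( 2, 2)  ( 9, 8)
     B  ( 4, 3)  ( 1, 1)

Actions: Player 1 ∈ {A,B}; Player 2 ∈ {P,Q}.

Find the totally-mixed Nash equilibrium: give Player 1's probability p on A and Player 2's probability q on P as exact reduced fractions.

P1 indiff ⇒ q·2+(1-q)·9 = q·4+(1-q)·1 ⇒ q(-2) = (1-q)(-8) ⇒ q = 4/5
P2 indiff ⇒ p·2+(1-p)·3 = p·8+(1-p)·1 ⇒ p(-6) = (1-p)(-2) ⇒ p = 1/4

p=1/4, q=4/5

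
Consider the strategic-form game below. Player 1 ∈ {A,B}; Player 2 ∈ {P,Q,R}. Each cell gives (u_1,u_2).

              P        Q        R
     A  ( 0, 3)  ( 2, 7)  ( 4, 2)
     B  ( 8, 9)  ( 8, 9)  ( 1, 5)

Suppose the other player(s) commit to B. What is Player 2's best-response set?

argmax u_2 = {P,Q}

u_2(P vs B) = 9
u_2(Q vs B) = 9
u_2(R vs B) = 5
max payoff 9 at {P,Q}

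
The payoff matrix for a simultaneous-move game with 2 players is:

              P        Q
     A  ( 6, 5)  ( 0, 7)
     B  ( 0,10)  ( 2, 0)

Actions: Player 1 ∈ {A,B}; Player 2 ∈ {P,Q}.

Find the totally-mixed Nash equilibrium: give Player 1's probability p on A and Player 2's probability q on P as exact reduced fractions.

P1 indiff ⇒ q·6+(1-q)·0 = q·0+(1-q)·2 ⇒ q(6) = (1-q)(2) ⇒ q = 1/4
P2 indiff ⇒ p·5+(1-p)·10 = p·7+(1-p)·0 ⇒ p(-2) = (1-p)(-10) ⇒ p = 5/6

p=5/6, q=1/4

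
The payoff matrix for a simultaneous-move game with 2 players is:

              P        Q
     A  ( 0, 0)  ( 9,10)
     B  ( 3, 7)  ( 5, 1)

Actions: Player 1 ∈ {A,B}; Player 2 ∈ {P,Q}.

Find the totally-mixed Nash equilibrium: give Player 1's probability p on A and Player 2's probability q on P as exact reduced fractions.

(p,q) = (3/8, 4/7)

P1 indiff ⇒ q·0+(1-q)·9 = q·3+(1-q)·5 ⇒ q(-3) = (1-q)(-4) ⇒ q = 4/7
P2 indiff ⇒ p·0+(1-p)·7 = p·10+(1-p)·1 ⇒ p(-10) = (1-p)(-6) ⇒ p = 3/8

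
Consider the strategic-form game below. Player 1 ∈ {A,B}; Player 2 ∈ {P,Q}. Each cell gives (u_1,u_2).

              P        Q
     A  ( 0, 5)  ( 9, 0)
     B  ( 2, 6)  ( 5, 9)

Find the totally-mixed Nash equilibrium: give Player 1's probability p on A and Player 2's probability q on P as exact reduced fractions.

P1 mixes 3/8 on A; P2 mixes 2/3 on P

P1 indiff ⇒ q·0+(1-q)·9 = q·2+(1-q)·5 ⇒ q(-2) = (1-q)(-4) ⇒ q = 2/3
P2 indiff ⇒ p·5+(1-p)·6 = p·0+(1-p)·9 ⇒ p(5) = (1-p)(3) ⇒ p = 3/8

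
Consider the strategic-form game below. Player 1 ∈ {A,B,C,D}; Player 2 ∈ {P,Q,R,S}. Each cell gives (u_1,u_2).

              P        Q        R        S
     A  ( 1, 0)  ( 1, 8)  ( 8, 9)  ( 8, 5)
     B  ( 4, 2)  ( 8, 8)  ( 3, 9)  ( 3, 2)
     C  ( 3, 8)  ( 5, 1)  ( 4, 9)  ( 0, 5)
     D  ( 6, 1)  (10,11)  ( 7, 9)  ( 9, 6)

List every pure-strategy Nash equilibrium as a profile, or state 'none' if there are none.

PSNE = {(A,R), (D,Q)}

(A,P): not NE [P1→D gives 6>1; P2→R gives 9>0]
(A,Q): not NE [P1→D gives 10>1; P2→R gives 9>8]
(A,R): NE
(A,S): not NE [P1→D gives 9>8; P2→R gives 9>5]
(B,P): not NE [P1→D gives 6>4; P2→R gives 9>2]
(B,Q): not NE [P1→D gives 10>8; P2→R gives 9>8]
(B,R): not NE [P1→A gives 8>3]
(B,S): not NE [P1→D gives 9>3; P2→R gives 9>2]
(C,P): not NE [P1→D gives 6>3; P2→R gives 9>8]
(C,Q): not NE [P1→D gives 10>5; P2→R gives 9>1]
(C,R): not NE [P1→A gives 8>4]
(C,S): not NE [P1→D gives 9>0; P2→R gives 9>5]
(D,P): not NE [P2→Q gives 11>1]
(D,Q): NE
(D,R): not NE [P1→A gives 8>7; P2→Q gives 11>9]
(D,S): not NE [P2→Q gives 11>6]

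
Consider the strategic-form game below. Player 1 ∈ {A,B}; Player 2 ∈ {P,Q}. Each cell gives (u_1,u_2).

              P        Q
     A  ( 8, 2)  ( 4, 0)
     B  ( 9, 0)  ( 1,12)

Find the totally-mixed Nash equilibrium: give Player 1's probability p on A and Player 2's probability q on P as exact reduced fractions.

P1 indiff ⇒ q·8+(1-q)·4 = q·9+(1-q)·1 ⇒ q(-1) = (1-q)(-3) ⇒ q = 3/4
P2 indiff ⇒ p·2+(1-p)·0 = p·0+(1-p)·12 ⇒ p(2) = (1-p)(12) ⇒ p = 6/7

p=6/7, q=3/4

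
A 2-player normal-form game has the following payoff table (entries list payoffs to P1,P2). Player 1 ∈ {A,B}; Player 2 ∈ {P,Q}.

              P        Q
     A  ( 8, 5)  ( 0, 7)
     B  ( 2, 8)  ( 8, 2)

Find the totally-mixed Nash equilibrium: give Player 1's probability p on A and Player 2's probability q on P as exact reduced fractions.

P1 indiff ⇒ q·8+(1-q)·0 = q·2+(1-q)·8 ⇒ q(6) = (1-q)(8) ⇒ q = 4/7
P2 indiff ⇒ p·5+(1-p)·8 = p·7+(1-p)·2 ⇒ p(-2) = (1-p)(-6) ⇒ p = 3/4

(p,q) = (3/4, 4/7)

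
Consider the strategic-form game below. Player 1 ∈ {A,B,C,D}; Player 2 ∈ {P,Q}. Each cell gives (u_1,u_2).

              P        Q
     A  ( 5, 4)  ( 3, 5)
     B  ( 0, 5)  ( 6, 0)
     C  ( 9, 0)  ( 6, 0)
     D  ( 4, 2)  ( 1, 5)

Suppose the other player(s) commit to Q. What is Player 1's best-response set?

u_1(A vs Q) = 3
u_1(B vs Q) = 6
u_1(C vs Q) = 6
u_1(D vs Q) = 1
max payoff 6 at {B,C}

P1 best: {B,C}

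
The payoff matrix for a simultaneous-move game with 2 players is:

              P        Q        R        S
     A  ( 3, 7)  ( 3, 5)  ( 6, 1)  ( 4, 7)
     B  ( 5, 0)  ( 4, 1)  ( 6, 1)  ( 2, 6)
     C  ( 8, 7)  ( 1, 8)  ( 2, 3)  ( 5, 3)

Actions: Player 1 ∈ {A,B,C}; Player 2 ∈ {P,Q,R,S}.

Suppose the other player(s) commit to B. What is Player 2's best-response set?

u_2(P vs B) = 0
u_2(Q vs B) = 1
u_2(R vs B) = 1
u_2(S vs B) = 6
max payoff 6 at {S}

BR_2 = {S}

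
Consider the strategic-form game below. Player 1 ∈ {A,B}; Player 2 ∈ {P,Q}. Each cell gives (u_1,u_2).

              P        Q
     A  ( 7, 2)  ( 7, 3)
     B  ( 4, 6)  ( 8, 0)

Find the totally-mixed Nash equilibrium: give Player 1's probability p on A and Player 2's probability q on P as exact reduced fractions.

P1 indiff ⇒ q·7+(1-q)·7 = q·4+(1-q)·8 ⇒ q(3) = (1-q)(1) ⇒ q = 1/4
P2 indiff ⇒ p·2+(1-p)·6 = p·3+(1-p)·0 ⇒ p(-1) = (1-p)(-6) ⇒ p = 6/7

p=6/7, q=1/4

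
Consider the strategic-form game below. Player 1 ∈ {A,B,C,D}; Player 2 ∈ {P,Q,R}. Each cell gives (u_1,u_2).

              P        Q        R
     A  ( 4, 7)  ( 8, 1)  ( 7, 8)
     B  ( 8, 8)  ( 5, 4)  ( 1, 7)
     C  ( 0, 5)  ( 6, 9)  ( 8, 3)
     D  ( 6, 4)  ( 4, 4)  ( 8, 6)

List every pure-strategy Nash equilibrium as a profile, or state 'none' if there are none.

Nash profiles: (B,P), (D,R)

(A,P): not NE [P1→B gives 8>4; P2→R gives 8>7]
(A,Q): not NE [P2→R gives 8>1]
(A,R): not NE [P1→D gives 8>7]
(B,P): NE
(B,Q): not NE [P1→A gives 8>5; P2→P gives 8>4]
(B,R): not NE [P1→D gives 8>1; P2→P gives 8>7]
(C,P): not NE [P1→B gives 8>0; P2→Q gives 9>5]
(C,Q): not NE [P1→A gives 8>6]
(C,R): not NE [P2→Q gives 9>3]
(D,P): not NE [P1→B gives 8>6; P2→R gives 6>4]
(D,Q): not NE [P1→A gives 8>4; P2→R gives 6>4]
(D,R): NE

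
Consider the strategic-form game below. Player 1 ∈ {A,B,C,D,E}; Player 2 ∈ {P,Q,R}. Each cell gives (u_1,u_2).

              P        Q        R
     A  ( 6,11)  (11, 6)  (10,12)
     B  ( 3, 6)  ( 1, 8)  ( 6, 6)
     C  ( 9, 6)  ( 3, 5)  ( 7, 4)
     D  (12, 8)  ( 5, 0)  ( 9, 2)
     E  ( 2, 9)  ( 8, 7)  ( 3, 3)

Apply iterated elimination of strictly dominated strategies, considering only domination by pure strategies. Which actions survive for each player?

P1 drop B (A beats it: P:6>3 Q:11>1 R:10>6)
P1 drop C (D beats it: P:12>9 Q:5>3 R:9>7)
P1 drop E (A beats it: P:6>2 Q:11>8 R:10>3)
P2 drop Q (P beats it: A:11>6 D:8>0)
P1→{A,D} P2→{P,R}

Survivors P1:{A,D} P2:{P,R}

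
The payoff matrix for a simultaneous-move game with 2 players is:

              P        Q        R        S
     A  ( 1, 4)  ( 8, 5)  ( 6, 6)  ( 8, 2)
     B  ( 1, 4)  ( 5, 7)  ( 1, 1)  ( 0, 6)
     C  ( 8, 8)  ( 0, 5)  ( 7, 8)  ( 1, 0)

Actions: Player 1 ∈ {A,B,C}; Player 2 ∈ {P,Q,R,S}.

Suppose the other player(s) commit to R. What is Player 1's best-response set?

u_1(A vs R) = 6
u_1(B vs R) = 1
u_1(C vs R) = 7
max payoff 7 at {C}

argmax u_1 = {C}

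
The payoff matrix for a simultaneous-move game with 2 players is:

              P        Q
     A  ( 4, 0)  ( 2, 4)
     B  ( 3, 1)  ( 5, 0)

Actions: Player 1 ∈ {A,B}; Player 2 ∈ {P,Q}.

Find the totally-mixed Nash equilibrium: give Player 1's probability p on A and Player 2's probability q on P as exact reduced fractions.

P1 indiff ⇒ q·4+(1-q)·2 = q·3+(1-q)·5 ⇒ q(1) = (1-q)(3) ⇒ q = 3/4
P2 indiff ⇒ p·0+(1-p)·1 = p·4+(1-p)·0 ⇒ p(-4) = (1-p)(-1) ⇒ p = 1/5

p=1/5, q=3/4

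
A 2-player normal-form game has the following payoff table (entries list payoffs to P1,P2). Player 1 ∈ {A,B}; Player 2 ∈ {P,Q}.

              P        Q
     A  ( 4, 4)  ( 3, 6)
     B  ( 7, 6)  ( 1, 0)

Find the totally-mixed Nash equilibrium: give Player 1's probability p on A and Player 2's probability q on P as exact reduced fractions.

P1 indiff ⇒ q·4+(1-q)·3 = q·7+(1-q)·1 ⇒ q(-3) = (1-q)(-2) ⇒ q = 2/5
P2 indiff ⇒ p·4+(1-p)·6 = p·6+(1-p)·0 ⇒ p(-2) = (1-p)(-6) ⇒ p = 3/4

p=3/4, q=2/5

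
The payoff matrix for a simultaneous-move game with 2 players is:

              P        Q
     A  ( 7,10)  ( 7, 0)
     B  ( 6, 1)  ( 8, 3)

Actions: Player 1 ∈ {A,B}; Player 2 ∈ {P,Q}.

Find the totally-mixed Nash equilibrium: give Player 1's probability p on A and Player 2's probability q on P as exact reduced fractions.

P1 mixes 1/6 on A; P2 mixes 1/2 on P

P1 indiff ⇒ q·7+(1-q)·7 = q·6+(1-q)·8 ⇒ q(1) = (1-q)(1) ⇒ q = 1/2
P2 indiff ⇒ p·10+(1-p)·1 = p·0+(1-p)·3 ⇒ p(10) = (1-p)(2) ⇒ p = 1/6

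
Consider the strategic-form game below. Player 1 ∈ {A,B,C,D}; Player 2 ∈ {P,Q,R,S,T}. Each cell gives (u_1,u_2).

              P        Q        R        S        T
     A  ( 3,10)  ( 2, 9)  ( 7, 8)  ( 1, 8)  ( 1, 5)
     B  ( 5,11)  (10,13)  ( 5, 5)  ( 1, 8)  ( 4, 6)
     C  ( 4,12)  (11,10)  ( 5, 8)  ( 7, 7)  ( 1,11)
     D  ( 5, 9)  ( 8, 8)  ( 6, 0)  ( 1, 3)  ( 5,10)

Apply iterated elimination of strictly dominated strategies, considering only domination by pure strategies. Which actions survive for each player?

Survivors P1:{B,C,D} P2:{P,Q,T}

P2 drop R (P beats it: A:10>8 B:11>5 C:12>8 D:9>0)
P2 drop S (P beats it: A:10>8 B:11>8 C:12>7 D:9>3)
P1 drop A (B beats it: P:5>3 Q:10>2 T:4>1)
P1→{B,C,D} P2→{P,Q,T}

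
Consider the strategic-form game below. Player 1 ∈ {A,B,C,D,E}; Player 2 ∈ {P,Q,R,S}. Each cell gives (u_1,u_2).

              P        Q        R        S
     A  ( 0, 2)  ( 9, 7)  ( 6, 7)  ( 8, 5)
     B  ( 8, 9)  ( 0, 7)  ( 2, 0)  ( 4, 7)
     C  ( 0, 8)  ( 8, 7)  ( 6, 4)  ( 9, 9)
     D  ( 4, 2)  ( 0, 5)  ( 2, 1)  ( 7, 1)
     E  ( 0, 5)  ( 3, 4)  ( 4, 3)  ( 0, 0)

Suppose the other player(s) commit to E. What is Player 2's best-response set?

u_2(P vs E) = 5
u_2(Q vs E) = 4
u_2(R vs E) = 3
u_2(S vs E) = 0
max payoff 5 at {P}

P2 best: {P}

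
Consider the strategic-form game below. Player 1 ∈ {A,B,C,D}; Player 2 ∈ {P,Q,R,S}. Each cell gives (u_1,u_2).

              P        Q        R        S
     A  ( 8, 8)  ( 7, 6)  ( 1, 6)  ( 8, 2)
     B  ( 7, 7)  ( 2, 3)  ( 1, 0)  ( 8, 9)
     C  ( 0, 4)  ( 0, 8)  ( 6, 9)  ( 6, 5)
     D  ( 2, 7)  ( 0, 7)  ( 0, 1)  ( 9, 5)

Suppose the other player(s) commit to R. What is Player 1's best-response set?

BR_1 = {C}

u_1(A vs R) = 1
u_1(B vs R) = 1
u_1(C vs R) = 6
u_1(D vs R) = 0
max payoff 6 at {C}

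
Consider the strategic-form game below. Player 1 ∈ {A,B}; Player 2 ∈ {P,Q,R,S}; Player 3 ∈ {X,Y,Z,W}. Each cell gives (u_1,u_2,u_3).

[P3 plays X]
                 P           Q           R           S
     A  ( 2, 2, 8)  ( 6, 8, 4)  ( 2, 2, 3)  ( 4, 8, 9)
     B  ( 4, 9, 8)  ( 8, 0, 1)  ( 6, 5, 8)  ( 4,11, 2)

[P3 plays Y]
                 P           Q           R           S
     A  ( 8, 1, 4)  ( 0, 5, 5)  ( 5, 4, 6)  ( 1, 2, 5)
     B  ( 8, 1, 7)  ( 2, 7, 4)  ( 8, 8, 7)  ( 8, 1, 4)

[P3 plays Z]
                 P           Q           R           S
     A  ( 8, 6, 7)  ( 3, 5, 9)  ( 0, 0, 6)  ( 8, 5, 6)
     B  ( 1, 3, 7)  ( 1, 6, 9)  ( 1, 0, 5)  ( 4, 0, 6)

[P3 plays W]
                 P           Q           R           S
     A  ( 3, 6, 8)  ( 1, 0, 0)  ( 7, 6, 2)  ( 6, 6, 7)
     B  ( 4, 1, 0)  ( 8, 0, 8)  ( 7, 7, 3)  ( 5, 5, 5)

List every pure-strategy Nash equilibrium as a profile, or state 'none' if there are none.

(A,P,X): not NE [P1→B gives 4>2; P2→S gives 8>2]
(A,P,Y): not NE [P2→Q gives 5>1; P3→W gives 8>4]
(A,P,Z): not NE [P3→W gives 8>7]
(A,P,W): not NE [P1→B gives 4>3]
(A,Q,X): not NE [P1→B gives 8>6; P3→Z gives 9>4]
(A,Q,Y): not NE [P1→B gives 2>0; P3→Z gives 9>5]
(A,Q,Z): not NE [P2→P gives 6>5]
(A,Q,W): not NE [P1→B gives 8>1; P2→S gives 6>0; P3→Z gives 9>0]
(A,R,X): not NE [P1→B gives 6>2; P2→S gives 8>2; P3→Z gives 6>3]
(A,R,Y): not NE [P1→B gives 8>5; P2→Q gives 5>4]
(A,R,Z): not NE [P1→B gives 1>0; P2→P gives 6>0]
(A,R,W): not NE [P3→Z gives 6>2]
(A,S,X): NE
(A,S,Y): not NE [P1→B gives 8>1; P2→Q gives 5>2; P3→X gives 9>5]
(A,S,Z): not NE [P2→P gives 6>5; P3→X gives 9>6]
(A,S,W): not NE [P3→X gives 9>7]
(B,P,X): not NE [P2→S gives 11>9]
(B,P,Y): not NE [P2→R gives 8>1; P3→X gives 8>7]
(B,P,Z): not NE [P1→A gives 8>1; P2→Q gives 6>3; P3→X gives 8>7]
(B,P,W): not NE [P2→R gives 7>1; P3→X gives 8>0]
(B,Q,X): not NE [P2→S gives 11>0; P3→Z gives 9>1]
(B,Q,Y): not NE [P2→R gives 8>7; P3→Z gives 9>4]
(B,Q,Z): not NE [P1→A gives 3>1]
(B,Q,W): not NE [P2→R gives 7>0; P3→Z gives 9>8]
(B,R,X): not NE [P2→S gives 11>5]
(B,R,Y): not NE [P3→X gives 8>7]
(B,R,Z): not NE [P2→Q gives 6>0; P3→X gives 8>5]
(B,R,W): not NE [P3→X gives 8>3]
(B,S,X): not NE [P3→Z gives 6>2]
(B,S,Y): not NE [P2→R gives 8>1; P3→Z gives 6>4]
(B,S,Z): not NE [P1→A gives 8>4; P2→Q gives 6>0]
(B,S,W): not NE [P1→A gives 6>5; P2→R gives 7>5; P3→Z gives 6>5]

Nash profiles: (A,S,X)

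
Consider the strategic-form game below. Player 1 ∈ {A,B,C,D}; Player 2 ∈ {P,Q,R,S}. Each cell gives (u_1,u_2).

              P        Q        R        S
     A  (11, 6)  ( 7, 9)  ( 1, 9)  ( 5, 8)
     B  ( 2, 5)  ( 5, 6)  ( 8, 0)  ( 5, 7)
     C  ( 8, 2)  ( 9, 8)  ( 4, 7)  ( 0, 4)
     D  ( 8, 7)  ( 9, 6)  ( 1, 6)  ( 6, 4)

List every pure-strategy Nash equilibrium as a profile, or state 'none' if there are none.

NE set: (C,Q)

(A,P): not NE [P2→R gives 9>6]
(A,Q): not NE [P1→D gives 9>7]
(A,R): not NE [P1→B gives 8>1]
(A,S): not NE [P1→D gives 6>5; P2→R gives 9>8]
(B,P): not NE [P1→A gives 11>2; P2→S gives 7>5]
(B,Q): not NE [P1→D gives 9>5; P2→S gives 7>6]
(B,R): not NE [P2→S gives 7>0]
(B,S): not NE [P1→D gives 6>5]
(C,P): not NE [P1→A gives 11>8; P2→Q gives 8>2]
(C,Q): NE
(C,R): not NE [P1→B gives 8>4; P2→Q gives 8>7]
(C,S): not NE [P1→D gives 6>0; P2→Q gives 8>4]
(D,P): not NE [P1→A gives 11>8]
(D,Q): not NE [P2→P gives 7>6]
(D,R): not NE [P1→B gives 8>1; P2→P gives 7>6]
(D,S): not NE [P2→P gives 7>4]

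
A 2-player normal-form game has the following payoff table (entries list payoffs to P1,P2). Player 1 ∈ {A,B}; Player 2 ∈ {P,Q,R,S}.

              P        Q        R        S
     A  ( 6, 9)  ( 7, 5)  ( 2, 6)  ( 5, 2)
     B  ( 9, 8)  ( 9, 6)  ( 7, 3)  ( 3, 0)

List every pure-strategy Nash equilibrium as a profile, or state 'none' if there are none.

(A,P): not NE [P1→B gives 9>6]
(A,Q): not NE [P1→B gives 9>7; P2→P gives 9>5]
(A,R): not NE [P1→B gives 7>2; P2→P gives 9>6]
(A,S): not NE [P2→P gives 9>2]
(B,P): NE
(B,Q): not NE [P2→P gives 8>6]
(B,R): not NE [P2→P gives 8>3]
(B,S): not NE [P1→A gives 5>3; P2→P gives 8>0]

Nash profiles: (B,P)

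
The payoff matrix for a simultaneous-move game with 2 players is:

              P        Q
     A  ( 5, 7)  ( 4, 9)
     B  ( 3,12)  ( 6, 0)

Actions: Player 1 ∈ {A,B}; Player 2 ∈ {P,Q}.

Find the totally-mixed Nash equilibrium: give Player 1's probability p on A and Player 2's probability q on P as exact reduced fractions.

P1 indiff ⇒ q·5+(1-q)·4 = q·3+(1-q)·6 ⇒ q(2) = (1-q)(2) ⇒ q = 1/2
P2 indiff ⇒ p·7+(1-p)·12 = p·9+(1-p)·0 ⇒ p(-2) = (1-p)(-12) ⇒ p = 6/7

p=6/7, q=1/2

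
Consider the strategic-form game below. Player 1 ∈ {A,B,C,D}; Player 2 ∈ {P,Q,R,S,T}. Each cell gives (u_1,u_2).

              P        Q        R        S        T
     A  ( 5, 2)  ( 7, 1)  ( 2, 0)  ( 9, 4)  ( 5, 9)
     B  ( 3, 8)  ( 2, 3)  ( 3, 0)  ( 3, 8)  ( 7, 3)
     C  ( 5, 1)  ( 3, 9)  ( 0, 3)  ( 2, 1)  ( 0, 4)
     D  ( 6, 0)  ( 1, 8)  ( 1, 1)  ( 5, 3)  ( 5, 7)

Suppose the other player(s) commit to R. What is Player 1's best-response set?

u_1(A vs R) = 2
u_1(B vs R) = 3
u_1(C vs R) = 0
u_1(D vs R) = 1
max payoff 3 at {B}

P1 best: {B}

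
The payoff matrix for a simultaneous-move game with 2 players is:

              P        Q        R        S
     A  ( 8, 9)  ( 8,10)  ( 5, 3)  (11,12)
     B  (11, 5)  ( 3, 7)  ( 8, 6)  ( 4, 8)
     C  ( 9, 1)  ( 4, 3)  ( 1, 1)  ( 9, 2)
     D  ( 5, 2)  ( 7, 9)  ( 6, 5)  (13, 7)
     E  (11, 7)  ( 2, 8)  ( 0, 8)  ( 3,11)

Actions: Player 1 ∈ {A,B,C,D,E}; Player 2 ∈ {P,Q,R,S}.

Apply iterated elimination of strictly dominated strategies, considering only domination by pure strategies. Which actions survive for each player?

Remaining: P1:{A,D} P2:{Q,S}

P2 drop P (Q beats it: A:10>9 B:7>5 C:3>1 D:9>2 E:8>7)
P1 drop C (A beats it: Q:8>4 R:5>1 S:11>9)
P1 drop E (A beats it: Q:8>2 R:5>0 S:11>3)
P2 drop R (Q beats it: A:10>3 B:7>6 D:9>5)
P1 drop B (A beats it: Q:8>3 S:11>4)
P1→{A,D} P2→{Q,S}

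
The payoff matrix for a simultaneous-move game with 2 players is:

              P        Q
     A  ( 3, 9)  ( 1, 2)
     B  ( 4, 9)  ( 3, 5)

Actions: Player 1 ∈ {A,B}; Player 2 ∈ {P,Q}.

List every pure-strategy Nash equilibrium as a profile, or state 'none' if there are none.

(A,P): not NE [P1→B gives 4>3]
(A,Q): not NE [P1→B gives 3>1; P2→P gives 9>2]
(B,P): NE
(B,Q): not NE [P2→P gives 9>5]

Nash profiles: (B,P)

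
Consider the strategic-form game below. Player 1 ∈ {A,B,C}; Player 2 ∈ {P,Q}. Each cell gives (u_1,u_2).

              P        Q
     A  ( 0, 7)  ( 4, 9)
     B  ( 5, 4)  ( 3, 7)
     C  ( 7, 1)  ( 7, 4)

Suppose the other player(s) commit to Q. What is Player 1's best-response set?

argmax u_1 = {C}

u_1(A vs Q) = 4
u_1(B vs Q) = 3
u_1(C vs Q) = 7
max payoff 7 at {C}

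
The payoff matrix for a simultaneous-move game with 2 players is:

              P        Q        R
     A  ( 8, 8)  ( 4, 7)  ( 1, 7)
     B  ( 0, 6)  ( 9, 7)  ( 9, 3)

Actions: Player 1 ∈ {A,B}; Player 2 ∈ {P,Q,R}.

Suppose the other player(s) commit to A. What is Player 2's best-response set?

u_2(P vs A) = 8
u_2(Q vs A) = 7
u_2(R vs A) = 7
max payoff 8 at {P}

P2 best: {P}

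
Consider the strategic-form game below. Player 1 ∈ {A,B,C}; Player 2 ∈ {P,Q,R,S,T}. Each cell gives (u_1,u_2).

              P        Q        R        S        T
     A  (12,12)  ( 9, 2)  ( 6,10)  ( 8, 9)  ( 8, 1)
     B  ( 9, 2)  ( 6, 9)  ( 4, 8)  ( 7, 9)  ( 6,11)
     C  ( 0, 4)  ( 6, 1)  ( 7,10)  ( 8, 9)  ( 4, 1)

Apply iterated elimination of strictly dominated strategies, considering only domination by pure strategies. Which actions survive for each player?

P1 drop B (A beats it: P:12>9 Q:9>6 R:6>4 S:8>7 T:8>6)
P2 drop Q (P beats it: A:12>2 C:4>1)
P2 drop S (R beats it: A:10>9 C:10>9)
P2 drop T (P beats it: A:12>1 C:4>1)
P1→{A,C} P2→{P,R}

IESDS → P1:{A,C} P2:{P,R}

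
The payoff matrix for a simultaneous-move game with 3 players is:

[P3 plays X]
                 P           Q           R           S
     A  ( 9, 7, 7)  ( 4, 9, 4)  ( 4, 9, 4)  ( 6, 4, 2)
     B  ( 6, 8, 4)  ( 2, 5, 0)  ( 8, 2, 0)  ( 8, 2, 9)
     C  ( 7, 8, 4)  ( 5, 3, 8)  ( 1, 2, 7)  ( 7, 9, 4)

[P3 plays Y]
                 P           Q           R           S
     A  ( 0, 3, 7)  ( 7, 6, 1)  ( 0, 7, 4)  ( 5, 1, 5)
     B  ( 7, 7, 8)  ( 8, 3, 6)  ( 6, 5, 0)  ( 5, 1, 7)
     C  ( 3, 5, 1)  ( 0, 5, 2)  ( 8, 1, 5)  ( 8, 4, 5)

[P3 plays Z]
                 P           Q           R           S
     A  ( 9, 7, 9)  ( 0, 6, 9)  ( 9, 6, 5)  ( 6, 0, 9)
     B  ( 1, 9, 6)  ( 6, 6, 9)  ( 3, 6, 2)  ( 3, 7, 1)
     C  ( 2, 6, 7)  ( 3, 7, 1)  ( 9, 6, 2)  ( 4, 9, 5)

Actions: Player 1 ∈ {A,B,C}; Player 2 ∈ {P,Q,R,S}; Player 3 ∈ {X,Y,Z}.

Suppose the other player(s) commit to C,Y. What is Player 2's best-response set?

argmax u_2 = {P,Q}

u_2(P vs C,Y) = 5
u_2(Q vs C,Y) = 5
u_2(R vs C,Y) = 1
u_2(S vs C,Y) = 4
max payoff 5 at {P,Q}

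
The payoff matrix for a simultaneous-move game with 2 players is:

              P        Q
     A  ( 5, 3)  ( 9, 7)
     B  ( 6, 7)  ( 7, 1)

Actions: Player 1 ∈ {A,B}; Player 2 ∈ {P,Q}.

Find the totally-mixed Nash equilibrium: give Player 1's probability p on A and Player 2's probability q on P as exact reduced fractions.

P1 indiff ⇒ q·5+(1-q)·9 = q·6+(1-q)·7 ⇒ q(-1) = (1-q)(-2) ⇒ q = 2/3
P2 indiff ⇒ p·3+(1-p)·7 = p·7+(1-p)·1 ⇒ p(-4) = (1-p)(-6) ⇒ p = 3/5

(p,q) = (3/5, 2/3)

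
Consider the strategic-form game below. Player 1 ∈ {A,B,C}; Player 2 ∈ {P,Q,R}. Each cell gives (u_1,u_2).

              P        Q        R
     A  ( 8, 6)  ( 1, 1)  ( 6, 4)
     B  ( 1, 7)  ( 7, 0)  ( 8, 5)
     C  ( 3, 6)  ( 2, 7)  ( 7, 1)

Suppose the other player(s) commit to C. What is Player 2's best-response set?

argmax u_2 = {Q}

u_2(P vs C) = 6
u_2(Q vs C) = 7
u_2(R vs C) = 1
max payoff 7 at {Q}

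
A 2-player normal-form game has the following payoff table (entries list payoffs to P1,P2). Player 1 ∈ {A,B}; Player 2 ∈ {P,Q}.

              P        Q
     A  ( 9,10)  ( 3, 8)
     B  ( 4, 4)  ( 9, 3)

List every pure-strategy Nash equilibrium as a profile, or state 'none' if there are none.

(A,P): NE
(A,Q): not NE [P1→B gives 9>3; P2→P gives 10>8]
(B,P): not NE [P1→A gives 9>4]
(B,Q): not NE [P2→P gives 4>3]

NE set: (A,P)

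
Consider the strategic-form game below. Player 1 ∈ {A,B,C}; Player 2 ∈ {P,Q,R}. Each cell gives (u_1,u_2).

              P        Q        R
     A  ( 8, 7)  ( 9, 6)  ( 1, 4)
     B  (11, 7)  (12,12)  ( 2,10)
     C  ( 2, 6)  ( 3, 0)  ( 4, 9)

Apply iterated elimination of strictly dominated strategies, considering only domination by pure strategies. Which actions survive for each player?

Remaining: P1:{B,C} P2:{Q,R}

P1 drop A (B beats it: P:11>8 Q:12>9 R:2>1)
P2 drop P (R beats it: B:10>7 C:9>6)
P1→{B,C} P2→{Q,R}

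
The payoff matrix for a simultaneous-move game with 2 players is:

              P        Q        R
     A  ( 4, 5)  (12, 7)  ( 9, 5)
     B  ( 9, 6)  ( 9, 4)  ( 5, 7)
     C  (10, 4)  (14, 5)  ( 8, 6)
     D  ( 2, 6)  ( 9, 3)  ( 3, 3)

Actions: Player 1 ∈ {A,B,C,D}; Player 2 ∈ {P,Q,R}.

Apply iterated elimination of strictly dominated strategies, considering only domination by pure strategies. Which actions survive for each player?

P1 drop B (C beats it: P:10>9 Q:14>9 R:8>5)
P1 drop D (A beats it: P:4>2 Q:12>9 R:9>3)
P2 drop P (Q beats it: A:7>5 C:5>4)
P1→{A,C} P2→{Q,R}

IESDS → P1:{A,C} P2:{Q,R}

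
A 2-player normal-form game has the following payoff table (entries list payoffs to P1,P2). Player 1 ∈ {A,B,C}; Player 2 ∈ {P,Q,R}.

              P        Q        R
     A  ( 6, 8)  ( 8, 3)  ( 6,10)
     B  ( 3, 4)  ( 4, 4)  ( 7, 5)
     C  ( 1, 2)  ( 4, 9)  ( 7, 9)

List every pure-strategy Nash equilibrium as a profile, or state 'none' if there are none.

(A,P): not NE [P2→R gives 10>8]
(A,Q): not NE [P2→R gives 10>3]
(A,R): not NE [P1→C gives 7>6]
(B,P): not NE [P1→A gives 6>3; P2→R gives 5>4]
(B,Q): not NE [P1→A gives 8>4; P2→R gives 5>4]
(B,R): NE
(C,P): not NE [P1→A gives 6>1; P2→R gives 9>2]
(C,Q): not NE [P1→A gives 8>4]
(C,R): NE

PSNE = {(B,R), (C,R)}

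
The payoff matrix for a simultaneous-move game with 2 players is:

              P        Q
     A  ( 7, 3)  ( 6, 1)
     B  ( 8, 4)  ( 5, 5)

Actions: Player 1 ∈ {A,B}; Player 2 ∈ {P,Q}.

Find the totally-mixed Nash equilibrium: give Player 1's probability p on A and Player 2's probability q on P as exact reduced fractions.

P1 indiff ⇒ q·7+(1-q)·6 = q·8+(1-q)·5 ⇒ q(-1) = (1-q)(-1) ⇒ q = 1/2
P2 indiff ⇒ p·3+(1-p)·4 = p·1+(1-p)·5 ⇒ p(2) = (1-p)(1) ⇒ p = 1/3

p=1/3, q=1/2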